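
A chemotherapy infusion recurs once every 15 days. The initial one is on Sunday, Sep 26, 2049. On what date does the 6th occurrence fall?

The 6th occurrence is 5 intervals after the first: 5 × 15 = 75 days after Sep 26, 2049.
Sep has 30 days — 4 days to the end of Sep leaves 71.
Oct has 31 days (40 left).
Nov has 30 days (10 left).
10 days into Dec → Dec 10, 2049.

Dec 10, 2049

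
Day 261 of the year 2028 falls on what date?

Sep 17, 2028

Jan has 31 days (261 − 31 = 230 remain).
Feb has 29 days (230 − 29 = 201 remain).
Mar has 31 days (201 − 31 = 170 remain).
Apr has 30 days (170 − 30 = 140 remain).
May has 31 days (140 − 31 = 109 remain).
Jun has 30 days (109 − 30 = 79 remain).
Jul has 31 days (79 − 31 = 48 remain).
Aug has 31 days (48 − 31 = 17 remain).
17 into Sep → Sep 17.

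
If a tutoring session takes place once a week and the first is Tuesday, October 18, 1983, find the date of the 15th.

January 24, 1984

The 15th occurrence is 14 intervals after the first: 14 × 7 = 98 days after October 18, 1983.
October has 31 days — 13 days to the end of October leaves 85.
November has 30 days (55 left).
December has 31 days (24 left).
24 days into January → January 24, 1984.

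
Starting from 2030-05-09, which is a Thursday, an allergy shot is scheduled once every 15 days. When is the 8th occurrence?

2030-08-22

The 8th occurrence is 7 intervals after the first: 7 × 15 = 105 days after 2030-05-09.
May has 31 days — 22 days to the end of May leaves 83.
June has 30 days (53 left).
July has 31 days (22 left).
22 days into August → 2030-08-22.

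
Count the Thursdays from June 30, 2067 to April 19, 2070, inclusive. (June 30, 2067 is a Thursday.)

147

June 30, 2067 is a Thursday; the first Thursday on or after it is June 30, 2067.
From June 30, 2067 to April 19, 2070: 184 + 366 + 365 + 109 = 1024 days (rest of 2067, 2068, 2069, to April 19, 2070 in 2070).
1024 ÷ 7 = 146 full weeks with remainder 2, so 146 more Thursdays after the first → 147.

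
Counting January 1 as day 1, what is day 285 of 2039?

January has 31 days (285 − 31 = 254 remain).
February has 28 days (254 − 28 = 226 remain).
March has 31 days (226 − 31 = 195 remain).
April has 30 days (195 − 30 = 165 remain).
May has 31 days (165 − 31 = 134 remain).
June has 30 days (134 − 30 = 104 remain).
July has 31 days (104 − 31 = 73 remain).
August has 31 days (73 − 31 = 42 remain).
September has 30 days (42 − 30 = 12 remain).
12 into October → October 12.

12 October 2039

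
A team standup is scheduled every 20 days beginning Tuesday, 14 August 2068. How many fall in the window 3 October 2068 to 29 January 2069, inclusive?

6

Occurrences land 20·i days after 14 August 2068 for i = 0, 1, 2, …
3 October 2068 is 50 days after the start; 50 ÷ 20 = 2 remainder 10; since the remainder is 10, round up to i = 3. First occurrence in the window: #4 on 13 October 2068 (3×20 = 60 days in).
29 January 2069 is 168 days after the start; 168 ÷ 20 = 8 remainder 8. Last occurrence in the window: #9 on 21 January 2069.
Occurrences #4 through #9: 6 in total.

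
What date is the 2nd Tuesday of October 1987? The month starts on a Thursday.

October 1987 begins on a Thursday, so the first Tuesday is October 6 (5 days later).
The 2nd Tuesday is 1 weeks later: 6 + 7 = 13.

October 13, 1987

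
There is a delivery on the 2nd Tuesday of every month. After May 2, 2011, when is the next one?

May 2011 starts on a Sunday; its first Tuesday is the 3rd, so the 2nd Tuesday is the 10th — May 10, 2011.
May 10, 2011 is after May 2, 2011, so that is the next one.

May 10, 2011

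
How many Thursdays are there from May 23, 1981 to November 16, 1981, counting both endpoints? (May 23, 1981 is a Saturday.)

May 23, 1981 is a Saturday; the first Thursday on or after it is May 28, 1981 (5 days later).
From May 28, 1981 to November 16, 1981: 3 + 30 + 31 + 31 + 30 + 31 + 16 = 172 days (rest of May, June, July, August, September, October, November).
172 ÷ 7 = 24 full weeks with remainder 4, so 24 more Thursdays after the first → 25.

25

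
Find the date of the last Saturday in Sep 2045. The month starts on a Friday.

Sep 30, 2045

Sep 2045 begins on a Friday, so the first Saturday is Sep 2 (1 day later).
Sep 2045 has 30 days. Adding weeks: 2, 9, 16, 23, 30 — the last one ≤ 30 is the 30th.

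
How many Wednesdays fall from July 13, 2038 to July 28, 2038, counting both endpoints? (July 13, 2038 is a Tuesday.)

3

July 13, 2038 is a Tuesday; the first Wednesday on or after it is July 14, 2038 (1 day later).
From July 14, 2038 to July 28, 2038 is 28 − 14 = 14 days.
14 ÷ 7 = 2 full weeks with remainder 0, so 2 more Wednesdays after the first → 3.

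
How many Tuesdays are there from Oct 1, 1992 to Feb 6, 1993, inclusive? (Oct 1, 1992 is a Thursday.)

Oct 1, 1992 is a Thursday; the first Tuesday on or after it is Oct 6, 1992 (5 days later).
From Oct 6, 1992 to Feb 6, 1993: 25 + 30 + 31 + 31 + 6 = 123 days (rest of Oct, Nov, Dec, Jan, Feb).
123 ÷ 7 = 17 full weeks with remainder 4, so 17 more Tuesdays after the first → 18.

18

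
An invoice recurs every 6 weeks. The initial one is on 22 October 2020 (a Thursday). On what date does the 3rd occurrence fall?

The 3rd occurrence is 2 intervals after the first: 2 × 42 = 84 days after 22 October 2020.
October has 31 days — 9 days to the end of October leaves 75.
November has 30 days (45 left).
December has 31 days (14 left).
14 days into January → 14 January 2021.

14 January 2021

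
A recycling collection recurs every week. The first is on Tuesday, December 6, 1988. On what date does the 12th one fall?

The 12th occurrence is 11 intervals after the first: 11 × 7 = 77 days after December 6, 1988.
December has 31 days — 25 days to the end of December leaves 52.
January has 31 days (21 left).
21 days into February → February 21, 1989.

February 21, 1989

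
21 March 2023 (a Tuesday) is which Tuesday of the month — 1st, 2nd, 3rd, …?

Day 21 falls in week ⌈21/7⌉ of the month.
Days 1–7 hold the 1st Tuesday, 8–14 the 2nd, 15–21 the 3rd, 22–28 the 4th, 29–31 the 5th.
21 is in the range for the 3rd.

3rd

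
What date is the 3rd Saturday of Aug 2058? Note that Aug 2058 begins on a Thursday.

Aug 2058 begins on a Thursday, so the first Saturday is Aug 3 (2 days later).
The 3rd Saturday is 2 weeks later: 3 + 14 = 17.

Aug 17, 2058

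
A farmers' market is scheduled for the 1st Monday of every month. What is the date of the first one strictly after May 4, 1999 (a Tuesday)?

June 7, 1999

May 1999 starts on a Saturday, so its 1st Monday is May 3, 1999 (2 days in).
That is not after May 4, 1999, so look at June 1999.
June 1999 starts on a Tuesday, so its 1st Monday is June 7, 1999 (6 days in).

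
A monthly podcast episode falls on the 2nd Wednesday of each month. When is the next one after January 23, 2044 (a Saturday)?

January 2044 starts on a Friday; its first Wednesday is the 6th, so the 2nd Wednesday is the 13th — January 13, 2044.
That is not after January 23, 2044, so look at February 2044.
February 2044 starts on a Monday; its first Wednesday is the 3rd, so the 2nd Wednesday is the 10th — February 10, 2044.

February 10, 2044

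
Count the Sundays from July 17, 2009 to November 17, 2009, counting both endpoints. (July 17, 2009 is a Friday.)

July 17, 2009 is a Friday; the first Sunday on or after it is July 19, 2009 (2 days later).
From July 19, 2009 to November 17, 2009: 12 + 31 + 30 + 31 + 17 = 121 days (rest of July, August, September, October, November).
121 ÷ 7 = 17 full weeks with remainder 2, so 17 more Sundays after the first → 18.

18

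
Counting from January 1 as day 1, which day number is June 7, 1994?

Days in months before June: 31 + 28 + 31 + 30 + 31 = 151.
Plus 7 days into June → day 158.

158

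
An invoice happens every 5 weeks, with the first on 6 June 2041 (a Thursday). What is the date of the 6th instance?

The 6th occurrence is 5 intervals after the first: 5 × 35 = 175 days after 6 June 2041.
June has 30 days — 24 days to the end of June leaves 151.
July has 31 days (120 left).
August has 31 days (89 left).
September has 30 days (59 left).
October has 31 days (28 left).
28 days into November → 28 November 2041.

28 November 2041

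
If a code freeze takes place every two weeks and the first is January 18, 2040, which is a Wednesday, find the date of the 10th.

May 23, 2040

The 10th occurrence is 9 intervals after the first: 9 × 14 = 126 days after January 18, 2040.
January has 31 days — 13 days to the end of January leaves 113.
February has 29 days (84 left).
March has 31 days (53 left).
April has 30 days (23 left).
23 days into May → May 23, 2040.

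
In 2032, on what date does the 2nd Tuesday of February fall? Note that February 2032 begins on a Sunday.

February 2032 begins on a Sunday, so the first Tuesday is February 3 (2 days later).
The 2nd Tuesday is 1 weeks later: 3 + 7 = 10.

February 10, 2032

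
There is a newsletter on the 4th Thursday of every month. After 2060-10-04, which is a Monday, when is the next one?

2060-10-28

October 2060 starts on a Friday; its first Thursday is the 7th, so the 4th Thursday is the 28th — 2060-10-28.
2060-10-28 is after 2060-10-04, so that is the next one.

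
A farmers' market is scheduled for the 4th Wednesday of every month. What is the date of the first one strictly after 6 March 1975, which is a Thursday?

March 1975 starts on a Saturday; its first Wednesday is the 5th, so the 4th Wednesday is the 26th — 26 March 1975.
26 March 1975 is after 6 March 1975, so that is the next one.

26 March 1975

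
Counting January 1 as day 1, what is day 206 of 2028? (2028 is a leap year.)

Jul 24, 2028

Jan has 31 days (206 − 31 = 175 remain).
Feb has 29 days (175 − 29 = 146 remain).
Mar has 31 days (146 − 31 = 115 remain).
Apr has 30 days (115 − 30 = 85 remain).
May has 31 days (85 − 31 = 54 remain).
Jun has 30 days (54 − 30 = 24 remain).
24 into Jul → Jul 24.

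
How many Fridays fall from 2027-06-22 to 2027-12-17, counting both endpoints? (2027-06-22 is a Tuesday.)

2027-06-22 is a Tuesday; the first Friday on or after it is 2027-06-25 (3 days later).
From 2027-06-25 to 2027-12-17: 5 + 31 + 31 + 30 + 31 + 30 + 17 = 175 days (rest of June, July, August, September, October, November, December).
175 ÷ 7 = 25 full weeks with remainder 0, so 25 more Fridays after the first → 26.

26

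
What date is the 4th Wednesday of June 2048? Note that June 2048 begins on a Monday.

June 2048 begins on a Monday, so the first Wednesday is June 3 (2 days later).
The 4th Wednesday is 3 weeks later: 3 + 21 = 24.

2048-06-24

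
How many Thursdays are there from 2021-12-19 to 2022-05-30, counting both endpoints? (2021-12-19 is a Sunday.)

2021-12-19 is a Sunday; the first Thursday on or after it is 2021-12-23 (4 days later).
From 2021-12-23 to 2022-05-30: 8 + 31 + 28 + 31 + 30 + 30 = 158 days (rest of December, January, February, March, April, May).
158 ÷ 7 = 22 full weeks with remainder 4, so 22 more Thursdays after the first → 23.

23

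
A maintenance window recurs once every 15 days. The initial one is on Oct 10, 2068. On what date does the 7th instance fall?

The 7th occurrence is 6 intervals after the first: 6 × 15 = 90 days after Oct 10, 2068.
Oct has 31 days — 21 days to the end of Oct leaves 69.
Nov has 30 days (39 left).
Dec has 31 days (8 left).
8 days into Jan → Jan 8, 2069.

Jan 8, 2069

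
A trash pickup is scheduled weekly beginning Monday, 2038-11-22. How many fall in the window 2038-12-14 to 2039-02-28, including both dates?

Occurrences land 7·i days after 2038-11-22 for i = 0, 1, 2, …
2038-12-14 is 22 days after the start; 22 ÷ 7 = 3 remainder 1; since the remainder is 1, round up to i = 4. First occurrence in the window: #5 on 2038-12-20 (4×7 = 28 days in).
2039-02-28 is 98 days after the start; 98 ÷ 7 = 14 remainder 0. Last occurrence in the window: #15 on 2039-02-28.
Occurrences #5 through #15: 11 in total.

11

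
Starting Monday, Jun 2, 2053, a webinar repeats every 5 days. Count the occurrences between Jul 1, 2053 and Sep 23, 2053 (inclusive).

17

Occurrences land 5·i days after Jun 2, 2053 for i = 0, 1, 2, …
Jul 1, 2053 is 29 days after the start; 29 ÷ 5 = 5 remainder 4; since the remainder is 4, round up to i = 6. First occurrence in the window: #7 on Jul 2, 2053 (6×5 = 30 days in).
Sep 23, 2053 is 113 days after the start; 113 ÷ 5 = 22 remainder 3. Last occurrence in the window: #23 on Sep 20, 2053.
Occurrences #7 through #23: 17 in total.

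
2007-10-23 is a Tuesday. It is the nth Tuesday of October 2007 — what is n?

4th

Day 23 falls in week ⌈23/7⌉ of the month.
Days 1–7 hold the 1st Tuesday, 8–14 the 2nd, 15–21 the 3rd, 22–28 the 4th, 29–31 the 5th.
23 is in the range for the 4th.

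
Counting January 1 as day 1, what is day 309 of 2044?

4 November 2044

January has 31 days (309 − 31 = 278 remain).
February has 29 days (278 − 29 = 249 remain).
March has 31 days (249 − 31 = 218 remain).
April has 30 days (218 − 30 = 188 remain).
May has 31 days (188 − 31 = 157 remain).
June has 30 days (157 − 30 = 127 remain).
July has 31 days (127 − 31 = 96 remain).
August has 31 days (96 − 31 = 65 remain).
September has 30 days (65 − 30 = 35 remain).
October has 31 days (35 − 31 = 4 remain).
4 into November → November 4.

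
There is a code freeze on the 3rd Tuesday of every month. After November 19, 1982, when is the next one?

November 1982 starts on a Monday; its first Tuesday is the 2nd, so the 3rd Tuesday is the 16th — November 16, 1982.
That is not after November 19, 1982, so look at December 1982.
December 1982 starts on a Wednesday; its first Tuesday is the 7th, so the 3rd Tuesday is the 21st — December 21, 1982.

December 21, 1982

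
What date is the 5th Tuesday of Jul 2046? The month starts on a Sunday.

Jul 31, 2046

Jul 2046 begins on a Sunday, so the first Tuesday is Jul 3 (2 days later).
The 5th Tuesday is 4 weeks later: 3 + 28 = 31.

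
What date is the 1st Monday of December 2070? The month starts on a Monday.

1 December 2070

December 2070 begins on a Monday, so the first Monday is December 1.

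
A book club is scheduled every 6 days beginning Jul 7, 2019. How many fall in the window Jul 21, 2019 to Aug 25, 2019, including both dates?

Occurrences land 6·i days after Jul 7, 2019 for i = 0, 1, 2, …
Jul 21, 2019 is 14 days after the start; 14 ÷ 6 = 2 remainder 2; since the remainder is 2, round up to i = 3. First occurrence in the window: #4 on Jul 25, 2019 (3×6 = 18 days in).
Aug 25, 2019 is 49 days after the start; 49 ÷ 6 = 8 remainder 1. Last occurrence in the window: #9 on Aug 24, 2019.
Occurrences #4 through #9: 6 in total.

6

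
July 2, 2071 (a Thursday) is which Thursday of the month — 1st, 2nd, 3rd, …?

1st

Day 2 falls in week ⌈2/7⌉ of the month.
Days 1–7 hold the 1st Thursday, 8–14 the 2nd, 15–21 the 3rd, 22–28 the 4th, 29–31 the 5th.
2 is in the range for the 1st.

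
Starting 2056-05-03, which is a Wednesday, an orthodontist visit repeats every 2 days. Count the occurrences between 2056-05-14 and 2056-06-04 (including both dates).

11

Occurrences land 2·i days after 2056-05-03 for i = 0, 1, 2, …
2056-05-14 is 11 days after the start; 11 ÷ 2 = 5 remainder 1; since the remainder is 1, round up to i = 6. First occurrence in the window: #7 on 2056-05-15 (6×2 = 12 days in).
2056-06-04 is 32 days after the start; 32 ÷ 2 = 16 remainder 0. Last occurrence in the window: #17 on 2056-06-04.
Occurrences #7 through #17: 11 in total.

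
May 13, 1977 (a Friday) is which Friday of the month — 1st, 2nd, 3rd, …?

2nd

Day 13 falls in week ⌈13/7⌉ of the month.
Days 1–7 hold the 1st Friday, 8–14 the 2nd, 15–21 the 3rd, 22–28 the 4th, 29–31 the 5th.
13 is in the range for the 2nd.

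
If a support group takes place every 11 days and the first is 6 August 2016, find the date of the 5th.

The 5th occurrence is 4 intervals after the first: 4 × 11 = 44 days after 6 August 2016.
August has 31 days — 25 days to the end of August leaves 19.
19 days into September → 19 September 2016.

19 September 2016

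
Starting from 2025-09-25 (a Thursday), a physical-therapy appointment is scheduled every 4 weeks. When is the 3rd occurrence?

The 3rd occurrence is 2 intervals after the first: 2 × 28 = 56 days after 2025-09-25.
September has 30 days — 5 days to the end of September leaves 51.
October has 31 days (20 left).
20 days into November → 2025-11-20.

2025-11-20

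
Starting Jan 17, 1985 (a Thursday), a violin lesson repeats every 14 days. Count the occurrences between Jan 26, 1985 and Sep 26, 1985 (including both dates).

Occurrences land 14·i days after Jan 17, 1985 for i = 0, 1, 2, …
Jan 26, 1985 is 9 days after the start; 9 ÷ 14 = 0 remainder 9; since the remainder is 9, round up to i = 1. First occurrence in the window: #2 on Jan 31, 1985 (1×14 = 14 days in).
Sep 26, 1985 is 252 days after the start; 252 ÷ 14 = 18 remainder 0. Last occurrence in the window: #19 on Sep 26, 1985.
Occurrences #2 through #19: 18 in total.

18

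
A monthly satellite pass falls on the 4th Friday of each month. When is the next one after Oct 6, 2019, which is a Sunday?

Oct 2019 starts on a Tuesday; its first Friday is the 4th, so the 4th Friday is the 25th — Oct 25, 2019.
Oct 25, 2019 is after Oct 6, 2019, so that is the next one.

Oct 25, 2019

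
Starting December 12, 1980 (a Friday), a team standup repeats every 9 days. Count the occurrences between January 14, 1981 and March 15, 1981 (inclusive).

Occurrences land 9·i days after December 12, 1980 for i = 0, 1, 2, …
January 14, 1981 is 33 days after the start; 33 ÷ 9 = 3 remainder 6; since the remainder is 6, round up to i = 4. First occurrence in the window: #5 on January 17, 1981 (4×9 = 36 days in).
March 15, 1981 is 93 days after the start; 93 ÷ 9 = 10 remainder 3. Last occurrence in the window: #11 on March 12, 1981.
Occurrences #5 through #11: 7 in total.

7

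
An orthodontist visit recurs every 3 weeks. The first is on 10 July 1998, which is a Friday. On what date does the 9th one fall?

25 December 1998

The 9th occurrence is 8 intervals after the first: 8 × 21 = 168 days after 10 July 1998.
July has 31 days — 21 days to the end of July leaves 147.
August has 31 days (116 left).
September has 30 days (86 left).
October has 31 days (55 left).
November has 30 days (25 left).
25 days into December → 25 December 1998.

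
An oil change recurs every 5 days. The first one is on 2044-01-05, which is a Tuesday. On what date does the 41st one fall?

2044-07-23

The 41st occurrence is 40 intervals after the first: 40 × 5 = 200 days after 2044-01-05.
January has 31 days — 26 days to the end of January leaves 174.
February has 29 days (145 left).
March has 31 days (114 left).
April has 30 days (84 left).
May has 31 days (53 left).
June has 30 days (23 left).
23 days into July → 2044-07-23.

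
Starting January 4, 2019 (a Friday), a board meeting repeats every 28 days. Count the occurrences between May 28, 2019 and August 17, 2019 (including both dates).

Occurrences land 28·i days after January 4, 2019 for i = 0, 1, 2, …
May 28, 2019 is 144 days after the start; 144 ÷ 28 = 5 remainder 4; since the remainder is 4, round up to i = 6. First occurrence in the window: #7 on June 21, 2019 (6×28 = 168 days in).
August 17, 2019 is 225 days after the start; 225 ÷ 28 = 8 remainder 1. Last occurrence in the window: #9 on August 16, 2019.
Occurrences #7 through #9: 3 in total.

3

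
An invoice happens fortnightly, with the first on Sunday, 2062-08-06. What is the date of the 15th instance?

2063-02-18

The 15th occurrence is 14 intervals after the first: 14 × 14 = 196 days after 2062-08-06.
August has 31 days — 25 days to the end of August leaves 171.
September has 30 days (141 left).
October has 31 days (110 left).
November has 30 days (80 left).
December has 31 days (49 left).
January has 31 days (18 left).
18 days into February → 2063-02-18.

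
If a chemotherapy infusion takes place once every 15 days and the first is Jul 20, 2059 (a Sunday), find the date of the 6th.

Oct 3, 2059

The 6th occurrence is 5 intervals after the first: 5 × 15 = 75 days after Jul 20, 2059.
Jul has 31 days — 11 days to the end of Jul leaves 64.
Aug has 31 days (33 left).
Sep has 30 days (3 left).
3 days into Oct → Oct 3, 2059.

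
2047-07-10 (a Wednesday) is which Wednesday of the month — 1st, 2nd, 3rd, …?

2nd

Day 10 falls in week ⌈10/7⌉ of the month.
Days 1–7 hold the 1st Wednesday, 8–14 the 2nd, 15–21 the 3rd, 22–28 the 4th, 29–31 the 5th.
10 is in the range for the 2nd.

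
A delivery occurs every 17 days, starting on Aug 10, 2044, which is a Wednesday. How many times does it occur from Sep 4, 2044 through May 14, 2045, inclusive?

15

Occurrences land 17·i days after Aug 10, 2044 for i = 0, 1, 2, …
Sep 4, 2044 is 25 days after the start; 25 ÷ 17 = 1 remainder 8; since the remainder is 8, round up to i = 2. First occurrence in the window: #3 on Sep 13, 2044 (2×17 = 34 days in).
May 14, 2045 is 277 days after the start; 277 ÷ 17 = 16 remainder 5. Last occurrence in the window: #17 on May 9, 2045.
Occurrences #3 through #17: 15 in total.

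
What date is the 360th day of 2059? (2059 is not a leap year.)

26 December 2059

January has 31 days (360 − 31 = 329 remain).
February has 28 days (329 − 28 = 301 remain).
March has 31 days (301 − 31 = 270 remain).
April has 30 days (270 − 30 = 240 remain).
May has 31 days (240 − 31 = 209 remain).
June has 30 days (209 − 30 = 179 remain).
July has 31 days (179 − 31 = 148 remain).
August has 31 days (148 − 31 = 117 remain).
September has 30 days (117 − 30 = 87 remain).
October has 31 days (87 − 31 = 56 remain).
November has 30 days (56 − 30 = 26 remain).
26 into December → December 26.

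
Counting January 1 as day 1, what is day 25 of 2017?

25 into January → January 25.

January 25, 2017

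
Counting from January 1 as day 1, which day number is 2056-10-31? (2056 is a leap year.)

Days in months before October: 31 + 29 + 31 + 30 + 31 + 30 + 31 + 31 + 30 = 274.
Plus 31 days into October → day 305.

305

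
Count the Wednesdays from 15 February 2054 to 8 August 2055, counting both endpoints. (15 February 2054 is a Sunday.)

15 February 2054 is a Sunday; the first Wednesday on or after it is 18 February 2054 (3 days later).
From 18 February 2054 to 8 August 2055: 316 + 220 = 536 days (rest of 2054, to 8 August 2055 in 2055).
536 ÷ 7 = 76 full weeks with remainder 4, so 76 more Wednesdays after the first → 77.

77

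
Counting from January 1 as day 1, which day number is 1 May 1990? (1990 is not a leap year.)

Days in months before May: 31 + 28 + 31 + 30 = 120.
Plus 1 day into May → day 121.

121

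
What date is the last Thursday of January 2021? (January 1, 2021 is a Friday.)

January 28, 2021

January 2021 begins on a Friday, so the first Thursday is January 7 (6 days later).
January 2021 has 31 days. Adding weeks: 7, 14, 21, 28 — the last one ≤ 31 is the 28th.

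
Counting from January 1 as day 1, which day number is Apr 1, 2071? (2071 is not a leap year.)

Days in months before Apr: 31 + 28 + 31 = 90.
Plus 1 day into Apr → day 91.

91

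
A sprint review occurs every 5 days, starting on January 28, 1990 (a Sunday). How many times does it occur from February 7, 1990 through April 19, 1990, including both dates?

15

Occurrences land 5·i days after January 28, 1990 for i = 0, 1, 2, …
February 7, 1990 is 10 days after the start; 10 ÷ 5 = 2 remainder 0. First occurrence in the window: #3 on February 7, 1990 (2×5 = 10 days in).
April 19, 1990 is 81 days after the start; 81 ÷ 5 = 16 remainder 1. Last occurrence in the window: #17 on April 18, 1990.
Occurrences #3 through #17: 15 in total.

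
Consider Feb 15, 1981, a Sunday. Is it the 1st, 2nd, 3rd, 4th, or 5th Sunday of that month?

Day 15 falls in week ⌈15/7⌉ of the month.
Days 1–7 hold the 1st Sunday, 8–14 the 2nd, 15–21 the 3rd, 22–28 the 4th, 29–31 the 5th.
15 is in the range for the 3rd.

3rd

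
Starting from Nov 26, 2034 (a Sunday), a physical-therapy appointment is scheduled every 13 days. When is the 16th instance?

Jun 9, 2035

The 16th occurrence is 15 intervals after the first: 15 × 13 = 195 days after Nov 26, 2034.
Nov has 30 days — 4 days to the end of Nov leaves 191.
Dec has 31 days (160 left).
Jan has 31 days (129 left).
Feb has 28 days (101 left).
Mar has 31 days (70 left).
Apr has 30 days (40 left).
May has 31 days (9 left).
9 days into Jun → Jun 9, 2035.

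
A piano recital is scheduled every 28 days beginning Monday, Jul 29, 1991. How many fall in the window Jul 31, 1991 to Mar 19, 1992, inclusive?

8

Occurrences land 28·i days after Jul 29, 1991 for i = 0, 1, 2, …
Jul 31, 1991 is 2 days after the start; 2 ÷ 28 = 0 remainder 2; since the remainder is 2, round up to i = 1. First occurrence in the window: #2 on Aug 26, 1991 (1×28 = 28 days in).
Mar 19, 1992 is 234 days after the start; 234 ÷ 28 = 8 remainder 10. Last occurrence in the window: #9 on Mar 9, 1992.
Occurrences #2 through #9: 8 in total.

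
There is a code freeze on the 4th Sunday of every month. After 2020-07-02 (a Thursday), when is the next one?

2020-07-26

July 2020 starts on a Wednesday; its first Sunday is the 5th, so the 4th Sunday is the 26th — 2020-07-26.
2020-07-26 is after 2020-07-02, so that is the next one.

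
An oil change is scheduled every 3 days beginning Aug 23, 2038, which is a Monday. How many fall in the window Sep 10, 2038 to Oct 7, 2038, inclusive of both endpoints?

Occurrences land 3·i days after Aug 23, 2038 for i = 0, 1, 2, …
Sep 10, 2038 is 18 days after the start; 18 ÷ 3 = 6 remainder 0. First occurrence in the window: #7 on Sep 10, 2038 (6×3 = 18 days in).
Oct 7, 2038 is 45 days after the start; 45 ÷ 3 = 15 remainder 0. Last occurrence in the window: #16 on Oct 7, 2038.
Occurrences #7 through #16: 10 in total.

10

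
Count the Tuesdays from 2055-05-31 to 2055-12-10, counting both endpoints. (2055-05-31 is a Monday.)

2055-05-31 is a Monday; the first Tuesday on or after it is 2055-06-01 (1 day later).
From 2055-06-01 to 2055-12-10: 29 + 31 + 31 + 30 + 31 + 30 + 10 = 192 days (rest of June, July, August, September, October, November, December).
192 ÷ 7 = 27 full weeks with remainder 3, so 27 more Tuesdays after the first → 28.

28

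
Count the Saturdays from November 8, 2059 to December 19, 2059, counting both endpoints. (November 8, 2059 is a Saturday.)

November 8, 2059 is a Saturday; the first Saturday on or after it is November 8, 2059.
From November 8, 2059 to December 19, 2059: 22 + 19 = 41 days (rest of November, December).
41 ÷ 7 = 5 full weeks with remainder 6, so 5 more Saturdays after the first → 6.

6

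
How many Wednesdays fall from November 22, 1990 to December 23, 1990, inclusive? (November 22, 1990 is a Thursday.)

November 22, 1990 is a Thursday; the first Wednesday on or after it is November 28, 1990 (6 days later).
From November 28, 1990 to December 23, 1990: 2 + 23 = 25 days (rest of November, December).
25 ÷ 7 = 3 full weeks with remainder 4, so 3 more Wednesdays after the first → 4.

4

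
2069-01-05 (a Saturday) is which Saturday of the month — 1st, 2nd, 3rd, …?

1st

Day 5 falls in week ⌈5/7⌉ of the month.
Days 1–7 hold the 1st Saturday, 8–14 the 2nd, 15–21 the 3rd, 22–28 the 4th, 29–31 the 5th.
5 is in the range for the 1st.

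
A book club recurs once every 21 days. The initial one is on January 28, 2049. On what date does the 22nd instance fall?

April 14, 2050

The 22nd occurrence is 21 intervals after the first: 21 × 21 = 441 days after January 28, 2049.
January has 31 days — 3 days to the end of January leaves 438.
From end of January to end of 2049 is 334 days (104 left).
January has 31 days (73 left).
February has 28 days (45 left).
March has 31 days (14 left).
14 days into April → April 14, 2050.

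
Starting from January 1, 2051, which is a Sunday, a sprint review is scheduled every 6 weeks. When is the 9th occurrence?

December 3, 2051

The 9th occurrence is 8 intervals after the first: 8 × 42 = 336 days after January 1, 2051.
January has 31 days — 30 days to the end of January leaves 306.
February has 28 days (278 left).
March has 31 days (247 left).
April has 30 days (217 left).
May has 31 days (186 left).
June has 30 days (156 left).
July has 31 days (125 left).
August has 31 days (94 left).
September has 30 days (64 left).
October has 31 days (33 left).
November has 30 days (3 left).
3 days into December → December 3, 2051.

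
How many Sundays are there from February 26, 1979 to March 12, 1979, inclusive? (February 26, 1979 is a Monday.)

February 26, 1979 is a Monday; the first Sunday on or after it is March 4, 1979 (6 days later).
From March 4, 1979 to March 12, 1979 is 12 − 4 = 8 days.
8 ÷ 7 = 1 full weeks with remainder 1, so 1 more Sundays after the first → 2.

2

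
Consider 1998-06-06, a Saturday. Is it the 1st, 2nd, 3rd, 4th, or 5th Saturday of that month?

1st

Day 6 falls in week ⌈6/7⌉ of the month.
Days 1–7 hold the 1st Saturday, 8–14 the 2nd, 15–21 the 3rd, 22–28 the 4th, 29–31 the 5th.
6 is in the range for the 1st.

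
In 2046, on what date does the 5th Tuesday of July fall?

July 2046 begins on a Sunday, so the first Tuesday is July 3 (2 days later).
The 5th Tuesday is 4 weeks later: 3 + 28 = 31.

2046-07-31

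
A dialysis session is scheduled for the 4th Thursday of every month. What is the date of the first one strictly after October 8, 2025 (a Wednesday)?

October 23, 2025

October 2025 starts on a Wednesday; its first Thursday is the 2nd, so the 4th Thursday is the 23rd — October 23, 2025.
October 23, 2025 is after October 8, 2025, so that is the next one.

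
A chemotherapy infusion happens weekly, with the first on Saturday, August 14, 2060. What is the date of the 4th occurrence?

The 4th occurrence is 3 intervals after the first: 3 × 7 = 21 days after August 14, 2060.
August has 31 days — 17 days to the end of August leaves 4.
4 days into September → September 4, 2060.

September 4, 2060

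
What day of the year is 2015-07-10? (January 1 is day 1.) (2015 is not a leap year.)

Days in months before July: 31 + 28 + 31 + 30 + 31 + 30 = 181.
Plus 10 days into July → day 191.

191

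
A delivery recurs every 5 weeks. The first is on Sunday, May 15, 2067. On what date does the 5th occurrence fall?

The 5th occurrence is 4 intervals after the first: 4 × 35 = 140 days after May 15, 2067.
May has 31 days — 16 days to the end of May leaves 124.
Jun has 30 days (94 left).
Jul has 31 days (63 left).
Aug has 31 days (32 left).
Sep has 30 days (2 left).
2 days into Oct → Oct 2, 2067.

Oct 2, 2067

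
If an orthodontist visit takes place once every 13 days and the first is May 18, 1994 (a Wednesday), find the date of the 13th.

The 13th occurrence is 12 intervals after the first: 12 × 13 = 156 days after May 18, 1994.
May has 31 days — 13 days to the end of May leaves 143.
Jun has 30 days (113 left).
Jul has 31 days (82 left).
Aug has 31 days (51 left).
Sep has 30 days (21 left).
21 days into Oct → Oct 21, 1994.

Oct 21, 1994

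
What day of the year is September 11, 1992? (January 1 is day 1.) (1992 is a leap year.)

255

Days in months before September: 31 + 29 + 31 + 30 + 31 + 30 + 31 + 31 = 244.
Plus 11 days into September → day 255.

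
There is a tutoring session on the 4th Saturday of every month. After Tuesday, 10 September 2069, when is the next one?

28 September 2069

September 2069 starts on a Sunday; its first Saturday is the 7th, so the 4th Saturday is the 28th — 28 September 2069.
28 September 2069 is after 10 September 2069, so that is the next one.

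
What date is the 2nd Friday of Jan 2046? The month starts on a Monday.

Jan 2046 begins on a Monday, so the first Friday is Jan 5 (4 days later).
The 2nd Friday is 1 weeks later: 5 + 7 = 12.

Jan 12, 2046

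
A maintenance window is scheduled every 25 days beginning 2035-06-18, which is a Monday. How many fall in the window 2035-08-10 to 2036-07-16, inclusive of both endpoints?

Occurrences land 25·i days after 2035-06-18 for i = 0, 1, 2, …
2035-08-10 is 53 days after the start; 53 ÷ 25 = 2 remainder 3; since the remainder is 3, round up to i = 3. First occurrence in the window: #4 on 2035-09-01 (3×25 = 75 days in).
2036-07-16 is 394 days after the start; 394 ÷ 25 = 15 remainder 19. Last occurrence in the window: #16 on 2036-06-27.
Occurrences #4 through #16: 13 in total.

13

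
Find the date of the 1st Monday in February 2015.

February 2, 2015

February 2015 begins on a Sunday, so the first Monday is February 2 (1 day later).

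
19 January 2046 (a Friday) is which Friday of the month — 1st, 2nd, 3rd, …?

Day 19 falls in week ⌈19/7⌉ of the month.
Days 1–7 hold the 1st Friday, 8–14 the 2nd, 15–21 the 3rd, 22–28 the 4th, 29–31 the 5th.
19 is in the range for the 3rd.

3rd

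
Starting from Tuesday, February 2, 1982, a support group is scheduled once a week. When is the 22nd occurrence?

The 22nd occurrence is 21 intervals after the first: 21 × 7 = 147 days after February 2, 1982.
February has 28 days — 26 days to the end of February leaves 121.
March has 31 days (90 left).
April has 30 days (60 left).
May has 31 days (29 left).
29 days into June → June 29, 1982.

June 29, 1982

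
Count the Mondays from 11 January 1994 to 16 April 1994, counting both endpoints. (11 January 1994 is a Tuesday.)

13

11 January 1994 is a Tuesday; the first Monday on or after it is 17 January 1994 (6 days later).
From 17 January 1994 to 16 April 1994: 14 + 28 + 31 + 16 = 89 days (rest of January, February, March, April).
89 ÷ 7 = 12 full weeks with remainder 5, so 12 more Mondays after the first → 13.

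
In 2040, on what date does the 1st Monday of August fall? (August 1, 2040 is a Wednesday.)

6 August 2040

August 2040 begins on a Wednesday, so the first Monday is August 6 (5 days later).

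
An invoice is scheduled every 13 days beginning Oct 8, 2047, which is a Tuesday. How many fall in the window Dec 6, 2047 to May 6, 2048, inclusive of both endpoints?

Occurrences land 13·i days after Oct 8, 2047 for i = 0, 1, 2, …
Dec 6, 2047 is 59 days after the start; 59 ÷ 13 = 4 remainder 7; since the remainder is 7, round up to i = 5. First occurrence in the window: #6 on Dec 12, 2047 (5×13 = 65 days in).
May 6, 2048 is 211 days after the start; 211 ÷ 13 = 16 remainder 3. Last occurrence in the window: #17 on May 3, 2048.
Occurrences #6 through #17: 12 in total.

12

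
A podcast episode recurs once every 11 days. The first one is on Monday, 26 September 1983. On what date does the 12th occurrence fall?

The 12th occurrence is 11 intervals after the first: 11 × 11 = 121 days after 26 September 1983.
September has 30 days — 4 days to the end of September leaves 117.
October has 31 days (86 left).
November has 30 days (56 left).
December has 31 days (25 left).
25 days into January → 25 January 1984.

25 January 1984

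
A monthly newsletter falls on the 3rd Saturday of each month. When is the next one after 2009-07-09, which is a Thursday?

2009-07-18

July 2009 starts on a Wednesday; its first Saturday is the 4th, so the 3rd Saturday is the 18th — 2009-07-18.
2009-07-18 is after 2009-07-09, so that is the next one.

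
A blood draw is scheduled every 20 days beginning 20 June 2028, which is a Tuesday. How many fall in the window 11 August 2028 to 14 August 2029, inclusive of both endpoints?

19

Occurrences land 20·i days after 20 June 2028 for i = 0, 1, 2, …
11 August 2028 is 52 days after the start; 52 ÷ 20 = 2 remainder 12; since the remainder is 12, round up to i = 3. First occurrence in the window: #4 on 19 August 2028 (3×20 = 60 days in).
14 August 2029 is 420 days after the start; 420 ÷ 20 = 21 remainder 0. Last occurrence in the window: #22 on 14 August 2029.
Occurrences #4 through #22: 19 in total.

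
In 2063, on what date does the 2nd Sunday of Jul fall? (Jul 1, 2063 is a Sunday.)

Jul 8, 2063

Jul 2063 begins on a Sunday, so the first Sunday is Jul 1.
The 2nd Sunday is 1 weeks later: 1 + 7 = 8.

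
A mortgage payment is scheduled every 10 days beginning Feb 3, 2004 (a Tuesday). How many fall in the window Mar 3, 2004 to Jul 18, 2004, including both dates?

14

Occurrences land 10·i days after Feb 3, 2004 for i = 0, 1, 2, …
Mar 3, 2004 is 29 days after the start; 29 ÷ 10 = 2 remainder 9; since the remainder is 9, round up to i = 3. First occurrence in the window: #4 on Mar 4, 2004 (3×10 = 30 days in).
Jul 18, 2004 is 166 days after the start; 166 ÷ 10 = 16 remainder 6. Last occurrence in the window: #17 on Jul 12, 2004.
Occurrences #4 through #17: 14 in total.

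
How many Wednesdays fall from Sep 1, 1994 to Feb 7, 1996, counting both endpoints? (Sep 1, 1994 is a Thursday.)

75

Sep 1, 1994 is a Thursday; the first Wednesday on or after it is Sep 7, 1994 (6 days later).
From Sep 7, 1994 to Feb 7, 1996: 115 + 365 + 38 = 518 days (rest of 1994, 1995, to Feb 7, 1996 in 1996).
518 ÷ 7 = 74 full weeks with remainder 0, so 74 more Wednesdays after the first → 75.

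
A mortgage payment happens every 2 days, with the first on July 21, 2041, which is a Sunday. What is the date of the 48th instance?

October 23, 2041

The 48th occurrence is 47 intervals after the first: 47 × 2 = 94 days after July 21, 2041.
July has 31 days — 10 days to the end of July leaves 84.
August has 31 days (53 left).
September has 30 days (23 left).
23 days into October → October 23, 2041.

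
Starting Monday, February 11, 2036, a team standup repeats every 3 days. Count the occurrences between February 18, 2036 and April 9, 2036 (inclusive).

17

Occurrences land 3·i days after February 11, 2036 for i = 0, 1, 2, …
February 18, 2036 is 7 days after the start; 7 ÷ 3 = 2 remainder 1; since the remainder is 1, round up to i = 3. First occurrence in the window: #4 on February 20, 2036 (3×3 = 9 days in).
April 9, 2036 is 58 days after the start; 58 ÷ 3 = 19 remainder 1. Last occurrence in the window: #20 on April 8, 2036.
Occurrences #4 through #20: 17 in total.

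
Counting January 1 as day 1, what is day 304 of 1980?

30 October 1980

January has 31 days (304 − 31 = 273 remain).
February has 29 days (273 − 29 = 244 remain).
March has 31 days (244 − 31 = 213 remain).
April has 30 days (213 − 30 = 183 remain).
May has 31 days (183 − 31 = 152 remain).
June has 30 days (152 − 30 = 122 remain).
July has 31 days (122 − 31 = 91 remain).
August has 31 days (91 − 31 = 60 remain).
September has 30 days (60 − 30 = 30 remain).
30 into October → October 30.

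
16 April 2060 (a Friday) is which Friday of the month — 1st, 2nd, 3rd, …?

Day 16 falls in week ⌈16/7⌉ of the month.
Days 1–7 hold the 1st Friday, 8–14 the 2nd, 15–21 the 3rd, 22–28 the 4th, 29–31 the 5th.
16 is in the range for the 3rd.

3rd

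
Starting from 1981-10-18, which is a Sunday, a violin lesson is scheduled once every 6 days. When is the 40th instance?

The 40th occurrence is 39 intervals after the first: 39 × 6 = 234 days after 1981-10-18.
October has 31 days — 13 days to the end of October leaves 221.
November has 30 days (191 left).
December has 31 days (160 left).
January has 31 days (129 left).
February has 28 days (101 left).
March has 31 days (70 left).
April has 30 days (40 left).
May has 31 days (9 left).
9 days into June → 1982-06-09.

1982-06-09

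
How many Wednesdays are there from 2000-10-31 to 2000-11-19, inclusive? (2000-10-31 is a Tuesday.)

3

2000-10-31 is a Tuesday; the first Wednesday on or after it is 2000-11-01 (1 day later).
From 2000-11-01 to 2000-11-19 is 19 − 1 = 18 days.
18 ÷ 7 = 2 full weeks with remainder 4, so 2 more Wednesdays after the first → 3.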